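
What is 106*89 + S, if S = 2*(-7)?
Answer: 9420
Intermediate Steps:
S = -14
106*89 + S = 106*89 - 14 = 9434 - 14 = 9420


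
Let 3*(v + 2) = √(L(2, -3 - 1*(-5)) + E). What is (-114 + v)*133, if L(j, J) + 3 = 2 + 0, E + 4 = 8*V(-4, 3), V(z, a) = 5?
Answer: -15428 + 133*√35/3 ≈ -15166.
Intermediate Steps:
E = 36 (E = -4 + 8*5 = -4 + 40 = 36)
L(j, J) = -1 (L(j, J) = -3 + (2 + 0) = -3 + 2 = -1)
v = -2 + √35/3 (v = -2 + √(-1 + 36)/3 = -2 + √35/3 ≈ -0.027973)
(-114 + v)*133 = (-114 + (-2 + √35/3))*133 = (-116 + √35/3)*133 = -15428 + 133*√35/3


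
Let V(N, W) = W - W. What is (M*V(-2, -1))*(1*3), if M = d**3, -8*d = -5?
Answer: 0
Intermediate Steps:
d = 5/8 (d = -1/8*(-5) = 5/8 ≈ 0.62500)
M = 125/512 (M = (5/8)**3 = 125/512 ≈ 0.24414)
V(N, W) = 0
(M*V(-2, -1))*(1*3) = ((125/512)*0)*(1*3) = 0*3 = 0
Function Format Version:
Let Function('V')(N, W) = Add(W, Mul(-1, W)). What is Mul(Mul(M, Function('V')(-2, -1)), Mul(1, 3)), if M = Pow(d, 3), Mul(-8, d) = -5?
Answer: 0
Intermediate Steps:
d = Rational(5, 8) (d = Mul(Rational(-1, 8), -5) = Rational(5, 8) ≈ 0.62500)
M = Rational(125, 512) (M = Pow(Rational(5, 8), 3) = Rational(125, 512) ≈ 0.24414)
Function('V')(N, W) = 0
Mul(Mul(M, Function('V')(-2, -1)), Mul(1, 3)) = Mul(Mul(Rational(125, 512), 0), Mul(1, 3)) = Mul(0, 3) = 0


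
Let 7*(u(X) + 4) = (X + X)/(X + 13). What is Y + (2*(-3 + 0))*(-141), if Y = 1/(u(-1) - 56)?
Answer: 2132724/2521 ≈ 845.98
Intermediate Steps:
u(X) = -4 + 2*X/(7*(13 + X)) (u(X) = -4 + ((X + X)/(X + 13))/7 = -4 + ((2*X)/(13 + X))/7 = -4 + (2*X/(13 + X))/7 = -4 + 2*X/(7*(13 + X)))
Y = -42/2521 (Y = 1/(26*(-14 - 1*(-1))/(7*(13 - 1)) - 56) = 1/((26/7)*(-14 + 1)/12 - 56) = 1/((26/7)*(1/12)*(-13) - 56) = 1/(-169/42 - 56) = 1/(-2521/42) = -42/2521 ≈ -0.016660)
Y + (2*(-3 + 0))*(-141) = -42/2521 + (2*(-3 + 0))*(-141) = -42/2521 + (2*(-3))*(-141) = -42/2521 - 6*(-141) = -42/2521 + 846 = 2132724/2521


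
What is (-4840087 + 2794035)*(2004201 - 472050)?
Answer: -3134860617852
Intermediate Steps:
(-4840087 + 2794035)*(2004201 - 472050) = -2046052*1532151 = -3134860617852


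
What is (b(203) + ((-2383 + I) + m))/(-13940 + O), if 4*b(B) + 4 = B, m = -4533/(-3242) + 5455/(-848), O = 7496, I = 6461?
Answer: -1889039203/2952657984 ≈ -0.63978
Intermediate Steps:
m = -6920563/1374608 (m = -4533*(-1/3242) + 5455*(-1/848) = 4533/3242 - 5455/848 = -6920563/1374608 ≈ -5.0346)
b(B) = -1 + B/4
(b(203) + ((-2383 + I) + m))/(-13940 + O) = ((-1 + (¼)*203) + ((-2383 + 6461) - 6920563/1374608))/(-13940 + 7496) = ((-1 + 203/4) + (4078 - 6920563/1374608))/(-6444) = (199/4 + 5598730861/1374608)*(-1/6444) = (5667117609/1374608)*(-1/6444) = -1889039203/2952657984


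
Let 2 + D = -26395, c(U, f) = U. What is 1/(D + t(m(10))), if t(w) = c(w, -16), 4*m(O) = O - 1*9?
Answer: -4/105587 ≈ -3.7883e-5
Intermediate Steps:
m(O) = -9/4 + O/4 (m(O) = (O - 1*9)/4 = (O - 9)/4 = (-9 + O)/4 = -9/4 + O/4)
t(w) = w
D = -26397 (D = -2 - 26395 = -26397)
1/(D + t(m(10))) = 1/(-26397 + (-9/4 + (¼)*10)) = 1/(-26397 + (-9/4 + 5/2)) = 1/(-26397 + ¼) = 1/(-105587/4) = -4/105587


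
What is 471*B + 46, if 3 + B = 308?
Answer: 143701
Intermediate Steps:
B = 305 (B = -3 + 308 = 305)
471*B + 46 = 471*305 + 46 = 143655 + 46 = 143701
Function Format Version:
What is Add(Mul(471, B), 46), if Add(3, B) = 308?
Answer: 143701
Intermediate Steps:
B = 305 (B = Add(-3, 308) = 305)
Add(Mul(471, B), 46) = Add(Mul(471, 305), 46) = Add(143655, 46) = 143701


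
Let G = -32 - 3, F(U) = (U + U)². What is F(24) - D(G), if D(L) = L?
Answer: 2339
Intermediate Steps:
F(U) = 4*U² (F(U) = (2*U)² = 4*U²)
G = -35
F(24) - D(G) = 4*24² - 1*(-35) = 4*576 + 35 = 2304 + 35 = 2339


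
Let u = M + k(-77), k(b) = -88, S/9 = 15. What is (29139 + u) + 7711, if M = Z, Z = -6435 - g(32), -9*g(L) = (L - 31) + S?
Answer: 273079/9 ≈ 30342.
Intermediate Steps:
S = 135 (S = 9*15 = 135)
g(L) = -104/9 - L/9 (g(L) = -((L - 31) + 135)/9 = -((-31 + L) + 135)/9 = -(104 + L)/9 = -104/9 - L/9)
Z = -57779/9 (Z = -6435 - (-104/9 - ⅑*32) = -6435 - (-104/9 - 32/9) = -6435 - 1*(-136/9) = -6435 + 136/9 = -57779/9 ≈ -6419.9)
M = -57779/9 ≈ -6419.9
u = -58571/9 (u = -57779/9 - 88 = -58571/9 ≈ -6507.9)
(29139 + u) + 7711 = (29139 - 58571/9) + 7711 = 203680/9 + 7711 = 273079/9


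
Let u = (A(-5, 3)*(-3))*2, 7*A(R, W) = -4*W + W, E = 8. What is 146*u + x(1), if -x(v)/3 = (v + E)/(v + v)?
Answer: 15579/14 ≈ 1112.8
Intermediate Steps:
x(v) = -3*(8 + v)/(2*v) (x(v) = -3*(v + 8)/(v + v) = -3*(8 + v)/(2*v))
A(R, W) = -3*W/7 (A(R, W) = (-4*W + W)/7 = (-3*W)/7 = -3*W/7)
u = 54/7 (u = (-3/7*3*(-3))*2 = -9/7*(-3)*2 = (27/7)*2 = 54/7 ≈ 7.7143)
146*u + x(1) = 146*(54/7) + (-3/2 - 12/1) = 7884/7 + (-3/2 - 12*1) = 7884/7 + (-3/2 - 12) = 7884/7 - 27/2 = 15579/14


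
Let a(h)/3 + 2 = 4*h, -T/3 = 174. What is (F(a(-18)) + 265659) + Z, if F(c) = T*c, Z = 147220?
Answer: 528763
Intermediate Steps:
T = -522 (T = -3*174 = -522)
a(h) = -6 + 12*h (a(h) = -6 + 3*(4*h) = -6 + 12*h)
F(c) = -522*c
(F(a(-18)) + 265659) + Z = (-522*(-6 + 12*(-18)) + 265659) + 147220 = (-522*(-6 - 216) + 265659) + 147220 = (-522*(-222) + 265659) + 147220 = (115884 + 265659) + 147220 = 381543 + 147220 = 528763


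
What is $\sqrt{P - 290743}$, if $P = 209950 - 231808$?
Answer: $i \sqrt{312601} \approx 559.11 i$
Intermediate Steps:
$P = -21858$
$\sqrt{P - 290743} = \sqrt{-21858 - 290743} = \sqrt{-312601} = i \sqrt{312601}$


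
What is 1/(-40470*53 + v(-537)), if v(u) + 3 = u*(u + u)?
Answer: -1/1568175 ≈ -6.3768e-7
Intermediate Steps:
v(u) = -3 + 2*u² (v(u) = -3 + u*(u + u) = -3 + u*(2*u) = -3 + 2*u²)
1/(-40470*53 + v(-537)) = 1/(-40470*53 + (-3 + 2*(-537)²)) = 1/(-2144910 + (-3 + 2*288369)) = 1/(-2144910 + (-3 + 576738)) = 1/(-2144910 + 576735) = 1/(-1568175) = -1/1568175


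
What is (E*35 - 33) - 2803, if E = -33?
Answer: -3991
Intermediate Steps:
(E*35 - 33) - 2803 = (-33*35 - 33) - 2803 = (-1155 - 33) - 2803 = -1188 - 2803 = -3991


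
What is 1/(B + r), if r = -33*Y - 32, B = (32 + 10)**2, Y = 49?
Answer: 1/115 ≈ 0.0086956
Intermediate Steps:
B = 1764 (B = 42**2 = 1764)
r = -1649 (r = -33*49 - 32 = -1617 - 32 = -1649)
1/(B + r) = 1/(1764 - 1649) = 1/115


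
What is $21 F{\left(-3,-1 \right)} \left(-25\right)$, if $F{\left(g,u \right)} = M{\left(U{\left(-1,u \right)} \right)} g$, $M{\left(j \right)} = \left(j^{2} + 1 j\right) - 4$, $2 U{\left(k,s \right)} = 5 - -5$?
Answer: $40950$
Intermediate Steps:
$U{\left(k,s \right)} = 5$ ($U{\left(k,s \right)} = \frac{5 - -5}{2} = \frac{5 + 5}{2} = \frac{1}{2} \cdot 10 = 5$)
$M{\left(j \right)} = -4 + j + j^{2}$ ($M{\left(j \right)} = \left(j^{2} + j\right) - 4 = \left(j + j^{2}\right) - 4 = -4 + j + j^{2}$)
$F{\left(g,u \right)} = 26 g$ ($F{\left(g,u \right)} = \left(-4 + 5 + 5^{2}\right) g = \left(-4 + 5 + 25\right) g = 26 g$)
$21 F{\left(-3,-1 \right)} \left(-25\right) = 21 \cdot 26 \left(-3\right) \left(-25\right) = 21 \left(-78\right) \left(-25\right) = \left(-1638\right) \left(-25\right) = 40950$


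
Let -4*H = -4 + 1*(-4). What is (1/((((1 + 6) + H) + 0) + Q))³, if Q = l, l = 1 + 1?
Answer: 1/1331 ≈ 0.00075131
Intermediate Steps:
l = 2
H = 2 (H = -(-4 + 1*(-4))/4 = -(-4 - 4)/4 = -¼*(-8) = 2)
Q = 2
(1/((((1 + 6) + H) + 0) + Q))³ = (1/((((1 + 6) + 2) + 0) + 2))³ = (1/(((7 + 2) + 0) + 2))³ = (1/((9 + 0) + 2))³ = (1/(9 + 2))³ = (1/11)³ = 1/1331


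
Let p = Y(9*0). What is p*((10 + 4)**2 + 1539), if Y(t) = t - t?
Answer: 0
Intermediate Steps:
Y(t) = 0
p = 0
p*((10 + 4)**2 + 1539) = 0*((10 + 4)**2 + 1539) = 0*(14**2 + 1539) = 0*(196 + 1539) = 0*1735 = 0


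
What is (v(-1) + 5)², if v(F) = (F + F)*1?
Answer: 9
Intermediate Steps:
v(F) = 2*F (v(F) = (2*F)*1 = 2*F)
(v(-1) + 5)² = (2*(-1) + 5)² = (-2 + 5)² = 3² = 9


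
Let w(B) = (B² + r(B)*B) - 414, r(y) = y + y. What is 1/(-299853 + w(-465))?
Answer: 1/348408 ≈ 2.8702e-6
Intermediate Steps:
r(y) = 2*y
w(B) = -414 + 3*B² (w(B) = (B² + (2*B)*B) - 414 = (B² + 2*B²) - 414 = 3*B² - 414 = -414 + 3*B²)
1/(-299853 + w(-465)) = 1/(-299853 + (-414 + 3*(-465)²)) = 1/(-299853 + (-414 + 3*216225)) = 1/(-299853 + (-414 + 648675)) = 1/(-299853 + 648261) = 1/348408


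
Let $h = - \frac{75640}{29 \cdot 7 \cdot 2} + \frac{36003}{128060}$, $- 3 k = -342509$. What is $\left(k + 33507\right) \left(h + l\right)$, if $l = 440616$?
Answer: $\frac{72463866046483081}{1114122} \approx 6.5041 \cdot 10^{10}$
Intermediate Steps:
$k = \frac{342509}{3}$ ($k = \left(- \frac{1}{3}\right) \left(-342509\right) = \frac{342509}{3} \approx 1.1417 \cdot 10^{5}$)
$h = - \frac{4835920591}{25996180}$ ($h = - \frac{75640}{203 \cdot 2} + 36003 \cdot \frac{1}{128060} = - \frac{75640}{406} + \frac{36003}{128060} = \left(-75640\right) \frac{1}{406} + \frac{36003}{128060} = - \frac{37820}{203} + \frac{36003}{128060} = - \frac{4835920591}{25996180} \approx -186.02$)
$\left(k + 33507\right) \left(h + l\right) = \left(\frac{342509}{3} + 33507\right) \left(- \frac{4835920591}{25996180} + 440616\right) = \frac{443030}{3} \cdot \frac{11449496926289}{25996180} = \frac{72463866046483081}{1114122}$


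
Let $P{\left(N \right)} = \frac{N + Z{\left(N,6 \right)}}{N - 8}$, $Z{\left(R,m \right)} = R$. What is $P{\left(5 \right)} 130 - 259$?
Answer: $- \frac{2077}{3} \approx -692.33$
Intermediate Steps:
$P{\left(N \right)} = \frac{2 N}{-8 + N}$ ($P{\left(N \right)} = \frac{N + N}{N - 8} = \frac{2 N}{-8 + N}$)
$P{\left(5 \right)} 130 - 259 = 2 \cdot 5 \frac{1}{-8 + 5} \cdot 130 - 259 = 2 \cdot 5 \frac{1}{-3} \cdot 130 - 259 = 2 \cdot 5 \left(- \frac{1}{3}\right) 130 - 259 = \left(- \frac{10}{3}\right) 130 - 259 = - \frac{1300}{3} - 259 = - \frac{2077}{3}$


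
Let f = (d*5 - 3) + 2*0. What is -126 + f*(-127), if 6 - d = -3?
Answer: -5460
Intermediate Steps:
d = 9 (d = 6 - 1*(-3) = 6 + 3 = 9)
f = 42 (f = (9*5 - 3) + 2*0 = (45 - 3) + 0 = 42 + 0 = 42)
-126 + f*(-127) = -126 + 42*(-127) = -126 - 5334 = -5460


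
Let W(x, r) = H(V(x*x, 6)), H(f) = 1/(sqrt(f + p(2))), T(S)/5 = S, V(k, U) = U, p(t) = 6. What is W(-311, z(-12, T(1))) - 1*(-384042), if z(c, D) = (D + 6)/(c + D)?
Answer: 384042 + sqrt(3)/6 ≈ 3.8404e+5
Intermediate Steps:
T(S) = 5*S
z(c, D) = (6 + D)/(D + c)
H(f) = 1/sqrt(6 + f) (H(f) = 1/(sqrt(f + 6)) = 1/(sqrt(6 + f)) = 1/sqrt(6 + f))
W(x, r) = sqrt(3)/6 (W(x, r) = 1/sqrt(6 + 6) = 1/sqrt(12) = sqrt(3)/6)
W(-311, z(-12, T(1))) - 1*(-384042) = sqrt(3)/6 - 1*(-384042) = sqrt(3)/6 + 384042 = 384042 + sqrt(3)/6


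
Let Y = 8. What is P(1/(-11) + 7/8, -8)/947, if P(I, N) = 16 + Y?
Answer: 24/947 ≈ 0.025343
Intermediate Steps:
P(I, N) = 24 (P(I, N) = 16 + 8 = 24)
P(1/(-11) + 7/8, -8)/947 = 24/947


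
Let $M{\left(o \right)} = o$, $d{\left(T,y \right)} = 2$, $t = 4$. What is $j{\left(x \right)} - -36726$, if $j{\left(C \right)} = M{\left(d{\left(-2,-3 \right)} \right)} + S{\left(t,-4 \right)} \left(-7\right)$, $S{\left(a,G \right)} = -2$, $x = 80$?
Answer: $36742$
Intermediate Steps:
$j{\left(C \right)} = 16$ ($j{\left(C \right)} = 2 - -14 = 2 + 14 = 16$)
$j{\left(x \right)} - -36726 = 16 - -36726 = 16 + 36726 = 36742$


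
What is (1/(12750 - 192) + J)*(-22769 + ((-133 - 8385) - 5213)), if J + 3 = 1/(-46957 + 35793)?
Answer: 1918959805625/17524689 ≈ 1.0950e+5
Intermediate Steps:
J = -33493/11164 (J = -3 + 1/(-46957 + 35793) = -3 + 1/(-11164) = -3 - 1/11164 = -33493/11164 ≈ -3.0001)
(1/(12750 - 192) + J)*(-22769 + ((-133 - 8385) - 5213)) = (1/(12750 - 192) - 33493/11164)*(-22769 + ((-133 - 8385) - 5213)) = (1/12558 - 33493/11164)*(-22769 + (-8518 - 5213)) = (1/12558 - 33493/11164)*(-22769 - 13731) = -210296965/70098756*(-36500) = 1918959805625/17524689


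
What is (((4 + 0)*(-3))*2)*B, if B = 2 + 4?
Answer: -144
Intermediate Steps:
B = 6
(((4 + 0)*(-3))*2)*B = (((4 + 0)*(-3))*2)*6 = ((4*(-3))*2)*6 = -12*2*6 = -24*6 = -144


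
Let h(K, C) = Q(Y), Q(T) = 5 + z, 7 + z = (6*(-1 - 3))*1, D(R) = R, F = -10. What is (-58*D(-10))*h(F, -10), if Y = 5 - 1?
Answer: -15080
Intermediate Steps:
z = -31 (z = -7 + (6*(-1 - 3))*1 = -7 + (6*(-4))*1 = -7 - 24*1 = -7 - 24 = -31)
Y = 4
Q(T) = -26 (Q(T) = 5 - 31 = -26)
h(K, C) = -26
(-58*D(-10))*h(F, -10) = -58*(-10)*(-26) = 580*(-26) = -15080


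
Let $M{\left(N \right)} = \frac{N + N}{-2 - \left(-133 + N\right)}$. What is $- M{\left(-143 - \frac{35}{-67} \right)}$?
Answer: $\frac{19092}{18323} \approx 1.042$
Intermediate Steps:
$M{\left(N \right)} = \frac{2 N}{131 - N}$
$- M{\left(-143 - \frac{35}{-67} \right)} = - \frac{\left(-2\right) \left(-143 - \frac{35}{-67}\right)}{-131 - \left(143 + \frac{35}{-67}\right)} = - \frac{\left(-2\right) \left(-143 - - \frac{35}{67}\right)}{-131 - \frac{9546}{67}} = - \frac{\left(-2\right) \left(-143 + \frac{35}{67}\right)}{-131 + \left(-143 + \frac{35}{67}\right)} = - \frac{\left(-2\right) \left(-9546\right)}{67 \left(-131 - \frac{9546}{67}\right)} = - \frac{\left(-2\right) \left(-9546\right)}{67 \left(- \frac{18323}{67}\right)} = - \frac{\left(-2\right) \left(-9546\right) \left(-67\right)}{67 \cdot 18323} = \left(-1\right) \left(- \frac{19092}{18323}\right) = \frac{19092}{18323}$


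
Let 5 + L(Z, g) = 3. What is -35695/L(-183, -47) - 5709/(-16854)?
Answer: 50134579/2809 ≈ 17848.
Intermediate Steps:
L(Z, g) = -2 (L(Z, g) = -5 + 3 = -2)
-35695/L(-183, -47) - 5709/(-16854) = -35695/(-2) - 5709/(-16854) = -35695*(-½) - 5709*(-1/16854) = 35695/2 + 1903/5618 = 50134579/2809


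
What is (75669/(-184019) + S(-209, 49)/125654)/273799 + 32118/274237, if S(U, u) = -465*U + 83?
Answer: 9242757738493569967/78917662044412464529 ≈ 0.11712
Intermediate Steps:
S(U, u) = 83 - 465*U
(75669/(-184019) + S(-209, 49)/125654)/273799 + 32118/274237 = (75669/(-184019) + (83 - 465*(-209))/125654)/273799 + 32118/274237 = (75669*(-1/184019) + (83 + 97185)*(1/125654))*(1/273799) + 32118*(1/274237) = (-6879/16729 + 97268*(1/125654))*(1/273799) + 32118/274237 = (-6879/16729 + 48634/62827)*(1/273799) + 32118/274237 = (381411253/1051032883)*(1/273799) + 32118/274237 = 381411253/287771752332517 + 32118/274237 = 9242757738493569967/78917662044412464529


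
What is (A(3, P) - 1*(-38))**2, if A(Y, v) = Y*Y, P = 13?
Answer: 2209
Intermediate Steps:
A(Y, v) = Y**2
(A(3, P) - 1*(-38))**2 = (3**2 - 1*(-38))**2 = (9 + 38)**2 = 47**2 = 2209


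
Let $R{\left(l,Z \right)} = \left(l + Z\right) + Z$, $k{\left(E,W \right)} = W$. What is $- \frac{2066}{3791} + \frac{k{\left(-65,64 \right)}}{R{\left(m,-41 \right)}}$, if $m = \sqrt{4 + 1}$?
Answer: $- \frac{33776622}{25471729} - \frac{64 \sqrt{5}}{6719} \approx -1.3473$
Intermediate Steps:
$m = \sqrt{5} \approx 2.2361$
$R{\left(l,Z \right)} = l + 2 Z$ ($R{\left(l,Z \right)} = \left(Z + l\right) + Z = l + 2 Z$)
$- \frac{2066}{3791} + \frac{k{\left(-65,64 \right)}}{R{\left(m,-41 \right)}} = - \frac{2066}{3791} + \frac{64}{\sqrt{5} + 2 \left(-41\right)} = \left(-2066\right) \frac{1}{3791} + \frac{64}{\sqrt{5} - 82} = - \frac{2066}{3791} + \frac{64}{-82 + \sqrt{5}}$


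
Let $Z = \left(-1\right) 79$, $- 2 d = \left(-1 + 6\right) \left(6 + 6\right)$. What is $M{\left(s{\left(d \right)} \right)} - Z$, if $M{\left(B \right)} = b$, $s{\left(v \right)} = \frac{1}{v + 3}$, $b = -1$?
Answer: $78$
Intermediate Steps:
$d = -30$ ($d = - \frac{\left(-1 + 6\right) \left(6 + 6\right)}{2} = - \frac{5 \cdot 12}{2} = \left(- \frac{1}{2}\right) 60 = -30$)
$s{\left(v \right)} = \frac{1}{3 + v}$
$M{\left(B \right)} = -1$
$Z = -79$
$M{\left(s{\left(d \right)} \right)} - Z = -1 - -79 = -1 + 79 = 78$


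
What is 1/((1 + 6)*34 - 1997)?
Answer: -1/1759 ≈ -0.00056850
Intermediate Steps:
1/((1 + 6)*34 - 1997) = 1/(7*34 - 1997) = 1/(238 - 1997) = 1/(-1759) = -1/1759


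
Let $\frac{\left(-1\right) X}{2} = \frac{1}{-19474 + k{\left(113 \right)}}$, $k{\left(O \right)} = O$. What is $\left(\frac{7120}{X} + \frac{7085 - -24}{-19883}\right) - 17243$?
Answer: $\frac{1370096106602}{19883} \approx 6.8908 \cdot 10^{7}$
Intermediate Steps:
$X = \frac{2}{19361}$ ($X = - \frac{2}{-19474 + 113} = - \frac{2}{-19361} = \left(-2\right) \left(- \frac{1}{19361}\right) = \frac{2}{19361} \approx 0.0001033$)
$\left(\frac{7120}{X} + \frac{7085 - -24}{-19883}\right) - 17243 = \left(\frac{7120}{\frac{2}{19361}} + \frac{7085 - -24}{-19883}\right) - 17243 = \left(7120 \cdot \frac{19361}{2} + \left(7085 + 24\right) \left(- \frac{1}{19883}\right)\right) - 17243 = \left(68925160 + 7109 \left(- \frac{1}{19883}\right)\right) - 17243 = \left(68925160 - \frac{7109}{19883}\right) - 17243 = \frac{1370438949171}{19883} - 17243 = \frac{1370096106602}{19883}$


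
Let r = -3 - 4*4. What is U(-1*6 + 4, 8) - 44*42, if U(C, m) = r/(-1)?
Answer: -1829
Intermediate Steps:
r = -19 (r = -3 - 16 = -19)
U(C, m) = 19 (U(C, m) = -19/(-1) = -19*(-1) = 19)
U(-1*6 + 4, 8) - 44*42 = 19 - 44*42 = 19 - 1848 = -1829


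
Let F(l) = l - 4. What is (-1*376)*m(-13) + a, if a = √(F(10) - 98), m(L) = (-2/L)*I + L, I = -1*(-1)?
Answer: 62792/13 + 2*I*√23 ≈ 4830.2 + 9.5917*I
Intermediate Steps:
I = 1
F(l) = -4 + l
m(L) = L - 2/L (m(L) = -2/L*1 + L = -2/L + L = L - 2/L)
a = 2*I*√23 (a = √((-4 + 10) - 98) = √(6 - 98) = √(-92) = 2*I*√23 ≈ 9.5917*I)
(-1*376)*m(-13) + a = (-1*376)*(-13 - 2/(-13)) + 2*I*√23 = -376*(-13 - 2*(-1/13)) + 2*I*√23 = -376*(-13 + 2/13) + 2*I*√23 = -376*(-167/13) + 2*I*√23 = 62792/13 + 2*I*√23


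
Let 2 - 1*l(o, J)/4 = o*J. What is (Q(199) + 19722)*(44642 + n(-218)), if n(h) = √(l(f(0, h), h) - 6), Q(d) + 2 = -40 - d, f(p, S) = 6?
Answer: 869670802 + 19481*√5234 ≈ 8.7108e+8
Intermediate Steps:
l(o, J) = 8 - 4*J*o (l(o, J) = 8 - 4*o*J = 8 - 4*J*o)
Q(d) = -42 - d (Q(d) = -2 + (-40 - d) = -42 - d)
n(h) = √(2 - 24*h) (n(h) = √((8 - 4*h*6) - 6) = √((8 - 24*h) - 6) = √(2 - 24*h))
(Q(199) + 19722)*(44642 + n(-218)) = ((-42 - 1*199) + 19722)*(44642 + √(2 - 24*(-218))) = ((-42 - 199) + 19722)*(44642 + √(2 + 5232)) = (-241 + 19722)*(44642 + √5234) = 19481*(44642 + √5234) = 869670802 + 19481*√5234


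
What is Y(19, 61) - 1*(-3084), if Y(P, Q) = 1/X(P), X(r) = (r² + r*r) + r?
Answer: 2285245/741 ≈ 3084.0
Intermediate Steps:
X(r) = r + 2*r² (X(r) = (r² + r²) + r = 2*r² + r = r + 2*r²)
Y(P, Q) = 1/(P*(1 + 2*P))
Y(19, 61) - 1*(-3084) = 1/(19*(1 + 2*19)) - 1*(-3084) = 1/(19*(1 + 38)) + 3084 = (1/19)/39 + 3084 = (1/19)*(1/39) + 3084 = 1/741 + 3084 = 2285245/741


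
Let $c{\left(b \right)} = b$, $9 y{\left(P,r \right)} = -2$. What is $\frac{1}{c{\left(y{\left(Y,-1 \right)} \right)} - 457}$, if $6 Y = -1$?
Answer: $- \frac{9}{4115} \approx -0.0021871$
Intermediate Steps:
$Y = - \frac{1}{6}$ ($Y = \frac{1}{6} \left(-1\right) = - \frac{1}{6} \approx -0.16667$)
$y{\left(P,r \right)} = - \frac{2}{9}$ ($y{\left(P,r \right)} = \frac{1}{9} \left(-2\right) = - \frac{2}{9}$)
$\frac{1}{c{\left(y{\left(Y,-1 \right)} \right)} - 457} = \frac{1}{- \frac{2}{9} - 457} = \frac{1}{- \frac{4115}{9}} = - \frac{9}{4115}$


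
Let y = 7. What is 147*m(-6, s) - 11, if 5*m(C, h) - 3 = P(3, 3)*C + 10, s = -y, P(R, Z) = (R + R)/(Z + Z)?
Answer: 974/5 ≈ 194.80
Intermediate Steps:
P(R, Z) = R/Z (P(R, Z) = (2*R)/((2*Z)) = (2*R)*(1/(2*Z)) = R/Z)
s = -7 (s = -1*7 = -7)
m(C, h) = 13/5 + C/5 (m(C, h) = 3/5 + ((3/3)*C + 10)/5 = 3/5 + ((3*(1/3))*C + 10)/5 = 3/5 + (1*C + 10)/5 = 3/5 + (C + 10)/5 = 3/5 + (10 + C)/5 = 3/5 + (2 + C/5) = 13/5 + C/5)
147*m(-6, s) - 11 = 147*(13/5 + (1/5)*(-6)) - 11 = 147*(13/5 - 6/5) - 11 = 147*(7/5) - 11 = 1029/5 - 11 = 974/5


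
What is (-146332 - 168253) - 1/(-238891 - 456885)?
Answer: -218880692959/695776 ≈ -3.1459e+5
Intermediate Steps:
(-146332 - 168253) - 1/(-238891 - 456885) = -314585 - 1/(-695776) = -314585 - 1*(-1/695776) = -314585 + 1/695776 = -218880692959/695776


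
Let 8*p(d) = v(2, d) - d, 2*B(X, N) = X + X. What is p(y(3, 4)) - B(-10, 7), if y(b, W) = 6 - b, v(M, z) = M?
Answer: 79/8 ≈ 9.8750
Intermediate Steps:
B(X, N) = X (B(X, N) = (X + X)/2 = (2*X)/2 = X)
p(d) = 1/4 - d/8 (p(d) = (2 - d)/8 = 1/4 - d/8)
p(y(3, 4)) - B(-10, 7) = (1/4 - (6 - 1*3)/8) - 1*(-10) = (1/4 - (6 - 3)/8) + 10 = (1/4 - 1/8*3) + 10 = (1/4 - 3/8) + 10 = -1/8 + 10 = 79/8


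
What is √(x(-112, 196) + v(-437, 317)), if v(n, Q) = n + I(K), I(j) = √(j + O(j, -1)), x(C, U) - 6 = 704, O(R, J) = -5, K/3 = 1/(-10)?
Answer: √(27300 + 10*I*√530)/10 ≈ 16.523 + 0.069666*I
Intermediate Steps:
K = -3/10 (K = 3/(-10) = 3*(-⅒) = -3/10 ≈ -0.30000)
x(C, U) = 710 (x(C, U) = 6 + 704 = 710)
I(j) = √(-5 + j) (I(j) = √(j - 5) = √(-5 + j))
v(n, Q) = n + I*√530/10 (v(n, Q) = n + √(-5 - 3/10) = n + √(-53/10) = n + I*√530/10)
√(x(-112, 196) + v(-437, 317)) = √(710 + (-437 + I*√530/10)) = √(273 + I*√530/10)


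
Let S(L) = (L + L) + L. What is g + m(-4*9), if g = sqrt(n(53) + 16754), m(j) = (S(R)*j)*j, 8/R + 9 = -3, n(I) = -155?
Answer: -2592 + sqrt(16599) ≈ -2463.2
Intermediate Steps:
R = -2/3 (R = 8/(-9 - 3) = 8/(-12) = 8*(-1/12) = -2/3 ≈ -0.66667)
S(L) = 3*L (S(L) = 2*L + L = 3*L)
m(j) = -2*j**2 (m(j) = ((3*(-2/3))*j)*j = (-2*j)*j = -2*j**2)
g = sqrt(16599) (g = sqrt(-155 + 16754) = sqrt(16599) ≈ 128.84)
g + m(-4*9) = sqrt(16599) - 2*(-4*9)**2 = sqrt(16599) - 2*(-36)**2 = sqrt(16599) - 2*1296 = sqrt(16599) - 2592 = -2592 + sqrt(16599)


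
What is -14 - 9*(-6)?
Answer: 40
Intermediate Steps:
-14 - 9*(-6) = -14 + 54 = 40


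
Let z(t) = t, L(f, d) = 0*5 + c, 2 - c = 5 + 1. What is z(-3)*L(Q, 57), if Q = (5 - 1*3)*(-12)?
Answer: 12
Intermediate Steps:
Q = -24 (Q = (5 - 3)*(-12) = 2*(-12) = -24)
c = -4 (c = 2 - (5 + 1) = 2 - 1*6 = 2 - 6 = -4)
L(f, d) = -4 (L(f, d) = 0*5 - 4 = 0 - 4 = -4)
z(-3)*L(Q, 57) = -3*(-4) = 12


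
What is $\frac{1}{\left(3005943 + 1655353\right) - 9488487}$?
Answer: $- \frac{1}{4827191} \approx -2.0716 \cdot 10^{-7}$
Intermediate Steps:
$\frac{1}{\left(3005943 + 1655353\right) - 9488487} = \frac{1}{4661296 - 9488487} = \frac{1}{-4827191} = - \frac{1}{4827191}$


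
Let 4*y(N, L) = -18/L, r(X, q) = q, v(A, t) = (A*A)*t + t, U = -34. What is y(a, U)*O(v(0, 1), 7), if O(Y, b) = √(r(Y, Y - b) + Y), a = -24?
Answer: 9*I*√5/68 ≈ 0.29595*I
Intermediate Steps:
v(A, t) = t + t*A² (v(A, t) = A²*t + t = t*A² + t = t + t*A²)
O(Y, b) = √(-b + 2*Y) (O(Y, b) = √((Y - b) + Y) = √(-b + 2*Y))
y(N, L) = -9/(2*L) (y(N, L) = (-18/L)/4 = -9/(2*L))
y(a, U)*O(v(0, 1), 7) = (-9/2/(-34))*√(-1*7 + 2*(1*(1 + 0²))) = (-9/2*(-1/34))*√(-7 + 2*(1*(1 + 0))) = 9*√(-7 + 2*(1*1))/68 = 9*√(-7 + 2*1)/68 = 9*√(-7 + 2)/68 = 9*√(-5)/68 = 9*(I*√5)/68 = 9*I*√5/68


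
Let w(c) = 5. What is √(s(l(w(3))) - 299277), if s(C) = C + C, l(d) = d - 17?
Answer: I*√299301 ≈ 547.08*I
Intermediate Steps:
l(d) = -17 + d
s(C) = 2*C
√(s(l(w(3))) - 299277) = √(2*(-17 + 5) - 299277) = √(2*(-12) - 299277) = √(-24 - 299277) = √(-299301) = I*√299301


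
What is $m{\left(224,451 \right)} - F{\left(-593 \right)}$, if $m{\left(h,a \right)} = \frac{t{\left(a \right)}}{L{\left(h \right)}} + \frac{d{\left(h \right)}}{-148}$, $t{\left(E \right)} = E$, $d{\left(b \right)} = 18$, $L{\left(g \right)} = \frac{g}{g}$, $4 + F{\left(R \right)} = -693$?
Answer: $\frac{84943}{74} \approx 1147.9$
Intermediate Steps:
$F{\left(R \right)} = -697$ ($F{\left(R \right)} = -4 - 693 = -697$)
$L{\left(g \right)} = 1$
$m{\left(h,a \right)} = - \frac{9}{74} + a$ ($m{\left(h,a \right)} = \frac{a}{1} + \frac{18}{-148} = a 1 + 18 \left(- \frac{1}{148}\right) = a - \frac{9}{74} = - \frac{9}{74} + a$)
$m{\left(224,451 \right)} - F{\left(-593 \right)} = \left(- \frac{9}{74} + 451\right) - -697 = \frac{33365}{74} + 697 = \frac{84943}{74}$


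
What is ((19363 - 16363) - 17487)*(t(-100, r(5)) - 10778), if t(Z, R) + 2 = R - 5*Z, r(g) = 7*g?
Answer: 148419315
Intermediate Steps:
t(Z, R) = -2 + R - 5*Z (t(Z, R) = -2 + (R - 5*Z) = -2 + R - 5*Z)
((19363 - 16363) - 17487)*(t(-100, r(5)) - 10778) = ((19363 - 16363) - 17487)*((-2 + 7*5 - 5*(-100)) - 10778) = (3000 - 17487)*((-2 + 35 + 500) - 10778) = -14487*(533 - 10778) = -14487*(-10245) = 148419315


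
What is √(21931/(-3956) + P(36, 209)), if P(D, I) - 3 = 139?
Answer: √533882969/1978 ≈ 11.681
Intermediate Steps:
P(D, I) = 142 (P(D, I) = 3 + 139 = 142)
√(21931/(-3956) + P(36, 209)) = √(21931/(-3956) + 142) = √(21931*(-1/3956) + 142) = √(-21931/3956 + 142) = √(539821/3956) = √533882969/1978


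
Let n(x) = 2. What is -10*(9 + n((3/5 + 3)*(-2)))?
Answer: -110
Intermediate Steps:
-10*(9 + n((3/5 + 3)*(-2))) = -10*(9 + 2) = -10*11 = -110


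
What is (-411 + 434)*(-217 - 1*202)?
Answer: -9637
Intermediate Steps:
(-411 + 434)*(-217 - 1*202) = 23*(-217 - 202) = 23*(-419) = -9637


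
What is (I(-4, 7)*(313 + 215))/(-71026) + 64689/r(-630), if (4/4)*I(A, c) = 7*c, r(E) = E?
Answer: -768483379/7457730 ≈ -103.05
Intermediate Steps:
I(A, c) = 7*c
(I(-4, 7)*(313 + 215))/(-71026) + 64689/r(-630) = ((7*7)*(313 + 215))/(-71026) + 64689/(-630) = (49*528)*(-1/71026) + 64689*(-1/630) = 25872*(-1/71026) - 21563/210 = -12936/35513 - 21563/210 = -768483379/7457730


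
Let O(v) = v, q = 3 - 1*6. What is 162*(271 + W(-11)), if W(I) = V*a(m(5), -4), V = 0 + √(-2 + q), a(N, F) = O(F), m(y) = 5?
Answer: 43902 - 648*I*√5 ≈ 43902.0 - 1449.0*I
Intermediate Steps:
q = -3 (q = 3 - 6 = -3)
a(N, F) = F
V = I*√5 (V = 0 + √(-2 - 3) = 0 + √(-5) = 0 + I*√5 = I*√5 ≈ 2.2361*I)
W(I) = -4*I*√5 (W(I) = (I*√5)*(-4) = -4*I*√5)
162*(271 + W(-11)) = 162*(271 - 4*I*√5) = 43902 - 648*I*√5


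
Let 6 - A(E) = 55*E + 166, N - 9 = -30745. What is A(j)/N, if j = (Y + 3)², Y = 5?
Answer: 230/1921 ≈ 0.11973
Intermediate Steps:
N = -30736 (N = 9 - 30745 = -30736)
j = 64 (j = (5 + 3)² = 8² = 64)
A(E) = -160 - 55*E (A(E) = 6 - (55*E + 166) = 6 - (166 + 55*E) = 6 + (-166 - 55*E) = -160 - 55*E)
A(j)/N = (-160 - 55*64)/(-30736) = (-160 - 3520)*(-1/30736) = -3680*(-1/30736) = 230/1921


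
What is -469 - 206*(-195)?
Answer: 39701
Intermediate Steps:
-469 - 206*(-195) = -469 + 40170 = 39701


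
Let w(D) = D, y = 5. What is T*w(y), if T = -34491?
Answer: -172455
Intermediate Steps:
T*w(y) = -34491*5 = -172455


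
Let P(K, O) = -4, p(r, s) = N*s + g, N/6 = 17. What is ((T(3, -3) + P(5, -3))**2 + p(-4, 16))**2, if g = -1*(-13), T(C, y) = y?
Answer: 2869636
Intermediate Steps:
N = 102 (N = 6*17 = 102)
g = 13
p(r, s) = 13 + 102*s (p(r, s) = 102*s + 13 = 13 + 102*s)
((T(3, -3) + P(5, -3))**2 + p(-4, 16))**2 = ((-3 - 4)**2 + (13 + 102*16))**2 = ((-7)**2 + (13 + 1632))**2 = (49 + 1645)**2 = 1694**2 = 2869636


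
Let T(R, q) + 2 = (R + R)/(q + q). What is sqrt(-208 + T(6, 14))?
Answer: 3*I*sqrt(1141)/7 ≈ 14.477*I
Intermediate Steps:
T(R, q) = -2 + R/q (T(R, q) = -2 + (R + R)/(q + q) = -2 + (2*R)/((2*q)) = -2 + (2*R)*(1/(2*q)) = -2 + R/q)
sqrt(-208 + T(6, 14)) = sqrt(-208 + (-2 + 6/14)) = sqrt(-208 + (-2 + 6*(1/14))) = sqrt(-208 + (-2 + 3/7)) = sqrt(-208 - 11/7) = sqrt(-1467/7) = 3*I*sqrt(1141)/7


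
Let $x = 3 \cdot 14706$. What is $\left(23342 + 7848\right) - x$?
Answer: $-12928$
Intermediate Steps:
$x = 44118$
$\left(23342 + 7848\right) - x = \left(23342 + 7848\right) - 44118 = 31190 - 44118 = -12928$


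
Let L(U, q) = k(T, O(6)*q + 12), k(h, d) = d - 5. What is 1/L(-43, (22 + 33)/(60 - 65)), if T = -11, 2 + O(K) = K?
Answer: -1/37 ≈ -0.027027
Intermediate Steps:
O(K) = -2 + K
k(h, d) = -5 + d
L(U, q) = 7 + 4*q (L(U, q) = -5 + ((-2 + 6)*q + 12) = -5 + (4*q + 12) = -5 + (12 + 4*q) = 7 + 4*q)
1/L(-43, (22 + 33)/(60 - 65)) = 1/(7 + 4*((22 + 33)/(60 - 65))) = 1/(7 + 4*(55/(-5))) = 1/(7 + 4*(55*(-1/5))) = 1/(7 + 4*(-11)) = 1/(7 - 44) = 1/(-37) = -1/37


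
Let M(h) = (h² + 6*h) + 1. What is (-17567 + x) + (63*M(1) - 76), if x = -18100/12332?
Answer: -52844062/3083 ≈ -17140.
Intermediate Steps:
x = -4525/3083 (x = -18100*1/12332 = -4525/3083 ≈ -1.4677)
M(h) = 1 + h² + 6*h
(-17567 + x) + (63*M(1) - 76) = (-17567 - 4525/3083) + (63*(1 + 1² + 6*1) - 76) = -54163586/3083 + (63*(1 + 1 + 6) - 76) = -54163586/3083 + (63*8 - 76) = -54163586/3083 + (504 - 76) = -54163586/3083 + 428 = -52844062/3083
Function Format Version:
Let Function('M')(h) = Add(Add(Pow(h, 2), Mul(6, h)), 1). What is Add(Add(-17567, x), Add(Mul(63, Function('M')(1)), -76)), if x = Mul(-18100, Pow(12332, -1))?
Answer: Rational(-52844062, 3083) ≈ -17140.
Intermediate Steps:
x = Rational(-4525, 3083) (x = Mul(-18100, Rational(1, 12332)) = Rational(-4525, 3083) ≈ -1.4677)
Function('M')(h) = Add(1, Pow(h, 2), Mul(6, h))
Add(Add(-17567, x), Add(Mul(63, Function('M')(1)), -76)) = Add(Add(-17567, Rational(-4525, 3083)), Add(Mul(63, Add(1, Pow(1, 2), Mul(6, 1))), -76)) = Add(Rational(-54163586, 3083), Add(Mul(63, Add(1, 1, 6)), -76)) = Add(Rational(-54163586, 3083), Add(Mul(63, 8), -76)) = Add(Rational(-54163586, 3083), Add(504, -76)) = Add(Rational(-54163586, 3083), 428) = Rational(-52844062, 3083)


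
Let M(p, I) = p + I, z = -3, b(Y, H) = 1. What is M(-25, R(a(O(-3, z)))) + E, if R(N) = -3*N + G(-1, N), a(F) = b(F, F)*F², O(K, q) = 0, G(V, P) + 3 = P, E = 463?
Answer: 435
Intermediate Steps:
G(V, P) = -3 + P
a(F) = F² (a(F) = 1*F² = F²)
R(N) = -3 - 2*N (R(N) = -3*N + (-3 + N) = -3 - 2*N)
M(p, I) = I + p
M(-25, R(a(O(-3, z)))) + E = ((-3 - 2*0²) - 25) + 463 = ((-3 - 2*0) - 25) + 463 = ((-3 + 0) - 25) + 463 = (-3 - 25) + 463 = -28 + 463 = 435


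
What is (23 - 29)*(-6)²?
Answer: -216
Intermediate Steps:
(23 - 29)*(-6)² = -6*36 = -216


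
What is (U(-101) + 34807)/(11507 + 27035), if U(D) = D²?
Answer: 22504/19271 ≈ 1.1678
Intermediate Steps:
(U(-101) + 34807)/(11507 + 27035) = ((-101)² + 34807)/(11507 + 27035) = (10201 + 34807)/38542 = 45008*(1/38542) = 22504/19271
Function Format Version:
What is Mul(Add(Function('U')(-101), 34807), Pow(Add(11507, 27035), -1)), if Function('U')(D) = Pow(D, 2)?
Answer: Rational(22504, 19271) ≈ 1.1678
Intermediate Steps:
Mul(Add(Function('U')(-101), 34807), Pow(Add(11507, 27035), -1)) = Mul(Add(Pow(-101, 2), 34807), Pow(Add(11507, 27035), -1)) = Mul(Add(10201, 34807), Pow(38542, -1)) = Mul(45008, Rational(1, 38542)) = Rational(22504, 19271)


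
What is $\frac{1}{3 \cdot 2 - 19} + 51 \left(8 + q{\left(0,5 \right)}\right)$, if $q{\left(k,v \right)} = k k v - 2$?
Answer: $\frac{3977}{13} \approx 305.92$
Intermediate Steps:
$q{\left(k,v \right)} = -2 + v k^{2}$ ($q{\left(k,v \right)} = k^{2} v - 2 = v k^{2} - 2 = -2 + v k^{2}$)
$\frac{1}{3 \cdot 2 - 19} + 51 \left(8 + q{\left(0,5 \right)}\right) = \frac{1}{3 \cdot 2 - 19} + 51 \left(8 - \left(2 - 5 \cdot 0^{2}\right)\right) = \frac{1}{6 - 19} + 51 \left(8 + \left(-2 + 5 \cdot 0\right)\right) = \frac{1}{-13} + 51 \left(8 + \left(-2 + 0\right)\right) = - \frac{1}{13} + 51 \left(8 - 2\right) = - \frac{1}{13} + 51 \cdot 6 = - \frac{1}{13} + 306 = \frac{3977}{13}$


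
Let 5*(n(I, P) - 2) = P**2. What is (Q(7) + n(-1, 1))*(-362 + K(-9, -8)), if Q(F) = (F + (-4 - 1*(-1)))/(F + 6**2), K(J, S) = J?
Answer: -182903/215 ≈ -850.71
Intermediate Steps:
n(I, P) = 2 + P**2/5
Q(F) = (-3 + F)/(36 + F) (Q(F) = (F + (-4 + 1))/(F + 36) = (F - 3)/(36 + F) = (-3 + F)/(36 + F))
(Q(7) + n(-1, 1))*(-362 + K(-9, -8)) = ((-3 + 7)/(36 + 7) + (2 + (1/5)*1**2))*(-362 - 9) = (4/43 + (2 + (1/5)*1))*(-371) = ((1/43)*4 + (2 + 1/5))*(-371) = (4/43 + 11/5)*(-371) = (493/215)*(-371) = -182903/215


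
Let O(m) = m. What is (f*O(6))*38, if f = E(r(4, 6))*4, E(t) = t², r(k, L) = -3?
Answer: 8208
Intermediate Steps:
f = 36 (f = (-3)²*4 = 9*4 = 36)
(f*O(6))*38 = (36*6)*38 = 216*38 = 8208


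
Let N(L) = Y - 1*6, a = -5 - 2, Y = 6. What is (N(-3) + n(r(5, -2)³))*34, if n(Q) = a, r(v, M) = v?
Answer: -238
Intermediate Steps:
a = -7
N(L) = 0 (N(L) = 6 - 1*6 = 6 - 6 = 0)
n(Q) = -7
(N(-3) + n(r(5, -2)³))*34 = (0 - 7)*34 = -7*34 = -238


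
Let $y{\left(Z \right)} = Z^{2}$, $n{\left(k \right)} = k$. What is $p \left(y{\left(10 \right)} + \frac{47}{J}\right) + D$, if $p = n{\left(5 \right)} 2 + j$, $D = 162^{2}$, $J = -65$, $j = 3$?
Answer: $\frac{137673}{5} \approx 27535.0$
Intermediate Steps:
$D = 26244$
$p = 13$ ($p = 5 \cdot 2 + 3 = 10 + 3 = 13$)
$p \left(y{\left(10 \right)} + \frac{47}{J}\right) + D = 13 \left(10^{2} + \frac{47}{-65}\right) + 26244 = 13 \left(100 + 47 \left(- \frac{1}{65}\right)\right) + 26244 = 13 \left(100 - \frac{47}{65}\right) + 26244 = 13 \cdot \frac{6453}{65} + 26244 = \frac{6453}{5} + 26244 = \frac{137673}{5}$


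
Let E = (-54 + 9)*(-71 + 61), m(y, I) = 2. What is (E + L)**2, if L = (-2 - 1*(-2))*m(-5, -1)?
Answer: 202500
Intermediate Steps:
E = 450 (E = -45*(-10) = 450)
L = 0 (L = (-2 - 1*(-2))*2 = (-2 + 2)*2 = 0*2 = 0)
(E + L)**2 = (450 + 0)**2 = 450**2 = 202500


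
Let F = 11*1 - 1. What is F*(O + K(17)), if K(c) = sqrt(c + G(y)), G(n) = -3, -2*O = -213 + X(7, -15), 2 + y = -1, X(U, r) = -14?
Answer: 1135 + 10*sqrt(14) ≈ 1172.4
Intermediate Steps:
y = -3 (y = -2 - 1 = -3)
O = 227/2 (O = -(-213 - 14)/2 = -1/2*(-227) = 227/2 ≈ 113.50)
F = 10 (F = 11 - 1 = 10)
K(c) = sqrt(-3 + c) (K(c) = sqrt(c - 3) = sqrt(-3 + c))
F*(O + K(17)) = 10*(227/2 + sqrt(-3 + 17)) = 10*(227/2 + sqrt(14)) = 1135 + 10*sqrt(14)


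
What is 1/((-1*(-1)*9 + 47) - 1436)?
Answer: -1/1380 ≈ -0.00072464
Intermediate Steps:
1/((-1*(-1)*9 + 47) - 1436) = 1/((1*9 + 47) - 1436) = 1/((9 + 47) - 1436) = 1/(56 - 1436) = 1/(-1380) = -1/1380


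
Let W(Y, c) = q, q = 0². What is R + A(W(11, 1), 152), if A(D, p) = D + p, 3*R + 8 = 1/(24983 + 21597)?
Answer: 6955947/46580 ≈ 149.33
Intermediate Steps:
q = 0
W(Y, c) = 0
R = -124213/46580 (R = -8/3 + 1/(3*(24983 + 21597)) = -8/3 + (⅓)/46580 = -8/3 + (⅓)*(1/46580) = -8/3 + 1/139740 = -124213/46580 ≈ -2.6667)
R + A(W(11, 1), 152) = -124213/46580 + (0 + 152) = -124213/46580 + 152 = 6955947/46580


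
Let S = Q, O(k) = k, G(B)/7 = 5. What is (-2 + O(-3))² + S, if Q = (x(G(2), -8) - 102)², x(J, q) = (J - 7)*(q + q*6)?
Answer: 2788925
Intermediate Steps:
G(B) = 35 (G(B) = 7*5 = 35)
x(J, q) = 7*q*(-7 + J) (x(J, q) = (-7 + J)*(q + 6*q) = (-7 + J)*(7*q) = 7*q*(-7 + J))
Q = 2788900 (Q = (7*(-8)*(-7 + 35) - 102)² = (7*(-8)*28 - 102)² = (-1568 - 102)² = (-1670)² = 2788900)
S = 2788900
(-2 + O(-3))² + S = (-2 - 3)² + 2788900 = (-5)² + 2788900 = 25 + 2788900 = 2788925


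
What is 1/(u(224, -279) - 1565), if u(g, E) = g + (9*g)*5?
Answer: 1/8739 ≈ 0.00011443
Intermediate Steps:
u(g, E) = 46*g (u(g, E) = g + 45*g = 46*g)
1/(u(224, -279) - 1565) = 1/(46*224 - 1565) = 1/(10304 - 1565) = 1/8739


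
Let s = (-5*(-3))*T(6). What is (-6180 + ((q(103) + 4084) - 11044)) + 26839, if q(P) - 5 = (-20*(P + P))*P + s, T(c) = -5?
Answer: -410731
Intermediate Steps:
s = -75 (s = -5*(-3)*(-5) = 15*(-5) = -75)
q(P) = -70 - 40*P**2 (q(P) = 5 + ((-20*(P + P))*P - 75) = 5 + ((-40*P)*P - 75) = 5 + (-40*P**2 - 75) = 5 + (-75 - 40*P**2) = -70 - 40*P**2)
(-6180 + ((q(103) + 4084) - 11044)) + 26839 = (-6180 + (((-70 - 40*103**2) + 4084) - 11044)) + 26839 = (-6180 + (((-70 - 40*10609) + 4084) - 11044)) + 26839 = (-6180 + (((-70 - 424360) + 4084) - 11044)) + 26839 = (-6180 + ((-424430 + 4084) - 11044)) + 26839 = (-6180 + (-420346 - 11044)) + 26839 = (-6180 - 431390) + 26839 = -437570 + 26839 = -410731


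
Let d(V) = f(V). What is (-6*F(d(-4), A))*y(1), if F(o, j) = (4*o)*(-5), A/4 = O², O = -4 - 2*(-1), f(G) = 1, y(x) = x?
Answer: 120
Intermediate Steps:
O = -2 (O = -4 + 2 = -2)
d(V) = 1
A = 16 (A = 4*(-2)² = 4*4 = 16)
F(o, j) = -20*o
(-6*F(d(-4), A))*y(1) = -(-120)*1 = -6*(-20)*1 = 120*1 = 120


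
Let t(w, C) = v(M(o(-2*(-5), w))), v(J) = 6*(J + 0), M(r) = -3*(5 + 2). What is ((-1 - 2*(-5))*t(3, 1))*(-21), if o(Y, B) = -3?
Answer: 23814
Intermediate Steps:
M(r) = -21 (M(r) = -3*7 = -21)
v(J) = 6*J
t(w, C) = -126 (t(w, C) = 6*(-21) = -126)
((-1 - 2*(-5))*t(3, 1))*(-21) = ((-1 - 2*(-5))*(-126))*(-21) = ((-1 + 10)*(-126))*(-21) = (9*(-126))*(-21) = -1134*(-21) = 23814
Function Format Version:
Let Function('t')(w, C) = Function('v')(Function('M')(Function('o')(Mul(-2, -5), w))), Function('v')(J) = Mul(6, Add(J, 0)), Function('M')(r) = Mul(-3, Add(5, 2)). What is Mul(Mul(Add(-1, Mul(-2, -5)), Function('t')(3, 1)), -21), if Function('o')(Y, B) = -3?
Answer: 23814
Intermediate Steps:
Function('M')(r) = -21 (Function('M')(r) = Mul(-3, 7) = -21)
Function('v')(J) = Mul(6, J)
Function('t')(w, C) = -126 (Function('t')(w, C) = Mul(6, -21) = -126)
Mul(Mul(Add(-1, Mul(-2, -5)), Function('t')(3, 1)), -21) = Mul(Mul(Add(-1, Mul(-2, -5)), -126), -21) = Mul(Mul(Add(-1, 10), -126), -21) = Mul(Mul(9, -126), -21) = Mul(-1134, -21) = 23814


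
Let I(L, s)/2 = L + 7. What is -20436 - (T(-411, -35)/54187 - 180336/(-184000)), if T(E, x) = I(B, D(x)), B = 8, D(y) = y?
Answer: -12735314704677/623150500 ≈ -20437.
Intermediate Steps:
I(L, s) = 14 + 2*L (I(L, s) = 2*(L + 7) = 2*(7 + L) = 14 + 2*L)
T(E, x) = 30 (T(E, x) = 14 + 2*8 = 14 + 16 = 30)
-20436 - (T(-411, -35)/54187 - 180336/(-184000)) = -20436 - (30/54187 - 180336/(-184000)) = -20436 - (30*(1/54187) - 180336*(-1/184000)) = -20436 - (30/54187 + 11271/11500) = -20436 - 1*611086677/623150500 = -20436 - 611086677/623150500 = -12735314704677/623150500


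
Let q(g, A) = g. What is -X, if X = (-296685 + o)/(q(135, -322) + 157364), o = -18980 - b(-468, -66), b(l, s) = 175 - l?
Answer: 316308/157499 ≈ 2.0083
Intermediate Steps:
o = -19623 (o = -18980 - (175 - 1*(-468)) = -18980 - (175 + 468) = -18980 - 1*643 = -18980 - 643 = -19623)
X = -316308/157499 (X = (-296685 - 19623)/(135 + 157364) = -316308/157499 ≈ -2.0083)
-X = -1*(-316308/157499) = 316308/157499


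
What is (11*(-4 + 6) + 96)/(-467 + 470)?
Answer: 118/3 ≈ 39.333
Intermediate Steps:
(11*(-4 + 6) + 96)/(-467 + 470) = (11*2 + 96)/3 = (22 + 96)*(⅓) = 118*(⅓) = 118/3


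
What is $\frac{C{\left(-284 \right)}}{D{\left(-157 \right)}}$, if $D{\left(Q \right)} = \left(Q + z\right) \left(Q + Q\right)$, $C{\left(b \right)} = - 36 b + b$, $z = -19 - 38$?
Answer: $\frac{2485}{16799} \approx 0.14793$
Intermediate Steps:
$z = -57$
$C{\left(b \right)} = - 35 b$
$D{\left(Q \right)} = 2 Q \left(-57 + Q\right)$ ($D{\left(Q \right)} = \left(Q - 57\right) \left(Q + Q\right) = \left(-57 + Q\right) 2 Q = 2 Q \left(-57 + Q\right)$)
$\frac{C{\left(-284 \right)}}{D{\left(-157 \right)}} = \frac{\left(-35\right) \left(-284\right)}{2 \left(-157\right) \left(-57 - 157\right)} = \frac{9940}{2 \left(-157\right) \left(-214\right)} = \frac{9940}{67196} = 9940 \cdot \frac{1}{67196} = \frac{2485}{16799}$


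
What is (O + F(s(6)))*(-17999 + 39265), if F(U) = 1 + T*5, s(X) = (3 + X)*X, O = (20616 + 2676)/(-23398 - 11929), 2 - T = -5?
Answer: 26550175680/35327 ≈ 7.5156e+5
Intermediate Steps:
T = 7 (T = 2 - 1*(-5) = 2 + 5 = 7)
O = -23292/35327 (O = 23292/(-35327) = 23292*(-1/35327) = -23292/35327 ≈ -0.65933)
s(X) = X*(3 + X)
F(U) = 36 (F(U) = 1 + 7*5 = 1 + 35 = 36)
(O + F(s(6)))*(-17999 + 39265) = (-23292/35327 + 36)*(-17999 + 39265) = (1248480/35327)*21266 = 26550175680/35327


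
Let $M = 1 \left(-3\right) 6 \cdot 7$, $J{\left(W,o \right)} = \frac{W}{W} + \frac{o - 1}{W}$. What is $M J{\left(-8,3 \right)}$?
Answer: $- \frac{189}{2} \approx -94.5$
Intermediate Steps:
$J{\left(W,o \right)} = 1 + \frac{-1 + o}{W}$
$M = -126$ ($M = \left(-3\right) 6 \cdot 7 = \left(-18\right) 7 = -126$)
$M J{\left(-8,3 \right)} = - 126 \frac{-1 - 8 + 3}{-8} = - 126 \left(\left(- \frac{1}{8}\right) \left(-6\right)\right) = \left(-126\right) \frac{3}{4} = - \frac{189}{2}$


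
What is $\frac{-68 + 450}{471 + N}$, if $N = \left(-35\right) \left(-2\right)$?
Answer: $\frac{382}{541} \approx 0.7061$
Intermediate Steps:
$N = 70$
$\frac{-68 + 450}{471 + N} = \frac{-68 + 450}{471 + 70} = \frac{382}{541}$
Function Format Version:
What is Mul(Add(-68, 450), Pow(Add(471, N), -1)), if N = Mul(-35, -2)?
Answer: Rational(382, 541) ≈ 0.70610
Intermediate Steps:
N = 70
Mul(Add(-68, 450), Pow(Add(471, N), -1)) = Mul(Add(-68, 450), Pow(Add(471, 70), -1)) = Mul(382, Pow(541, -1)) = Mul(382, Rational(1, 541)) = Rational(382, 541)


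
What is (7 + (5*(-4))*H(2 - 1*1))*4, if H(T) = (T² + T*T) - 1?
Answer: -52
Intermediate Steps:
H(T) = -1 + 2*T² (H(T) = (T² + T²) - 1 = 2*T² - 1 = -1 + 2*T²)
(7 + (5*(-4))*H(2 - 1*1))*4 = (7 + (5*(-4))*(-1 + 2*(2 - 1*1)²))*4 = (7 - 20*(-1 + 2*(2 - 1)²))*4 = (7 - 20*(-1 + 2*1²))*4 = (7 - 20*(-1 + 2*1))*4 = (7 - 20*(-1 + 2))*4 = (7 - 20*1)*4 = (7 - 20)*4 = -13*4 = -52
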